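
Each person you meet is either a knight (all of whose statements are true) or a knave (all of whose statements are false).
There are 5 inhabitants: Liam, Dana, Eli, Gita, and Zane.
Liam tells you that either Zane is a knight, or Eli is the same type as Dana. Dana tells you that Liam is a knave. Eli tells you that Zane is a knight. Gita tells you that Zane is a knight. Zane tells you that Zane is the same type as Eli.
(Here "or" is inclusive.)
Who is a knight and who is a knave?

Knights: Liam, Eli, Gita, and Zane. Knaves: Dana.

Liam is a knight; "either Zane is a knight, or Eli is the same type as Dana" is True, as required.
Dana is a knave; "Liam is a knave" is false, as required.
Eli is a knight, and the claim "Zane is a knight" is indeed True.
Gita is a knight; "Zane is a knight" is True, as required.
Since Zane is a knight, "Zane is the same type as Eli" needs to be True, which holds.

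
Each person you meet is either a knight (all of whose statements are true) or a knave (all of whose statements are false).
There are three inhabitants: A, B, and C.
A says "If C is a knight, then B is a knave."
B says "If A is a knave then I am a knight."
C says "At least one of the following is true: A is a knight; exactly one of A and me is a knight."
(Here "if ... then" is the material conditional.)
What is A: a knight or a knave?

A is a knave.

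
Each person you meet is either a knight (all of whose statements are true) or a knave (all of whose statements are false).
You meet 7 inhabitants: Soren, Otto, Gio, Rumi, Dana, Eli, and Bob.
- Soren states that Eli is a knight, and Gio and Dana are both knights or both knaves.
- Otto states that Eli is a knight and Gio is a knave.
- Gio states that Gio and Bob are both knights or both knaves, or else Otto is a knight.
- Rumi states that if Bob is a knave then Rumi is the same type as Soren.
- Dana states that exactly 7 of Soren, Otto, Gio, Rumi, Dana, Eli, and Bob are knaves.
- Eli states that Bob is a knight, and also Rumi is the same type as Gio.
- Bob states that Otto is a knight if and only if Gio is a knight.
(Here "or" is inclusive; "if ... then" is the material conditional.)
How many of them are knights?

2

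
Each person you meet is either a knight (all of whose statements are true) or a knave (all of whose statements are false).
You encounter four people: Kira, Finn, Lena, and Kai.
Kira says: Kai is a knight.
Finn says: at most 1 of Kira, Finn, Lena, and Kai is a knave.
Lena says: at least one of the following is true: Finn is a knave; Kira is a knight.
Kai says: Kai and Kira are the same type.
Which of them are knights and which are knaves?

Knights: Kira, Finn, Lena, and Kai. Knaves: none.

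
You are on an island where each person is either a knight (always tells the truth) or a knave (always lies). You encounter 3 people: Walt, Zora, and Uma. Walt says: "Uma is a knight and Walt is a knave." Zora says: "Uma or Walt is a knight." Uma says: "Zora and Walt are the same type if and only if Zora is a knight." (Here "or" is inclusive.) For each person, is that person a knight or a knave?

Since Walt is a knave, "Uma is a knight and Walt is a knave" needs to be false, which holds.
Zora is a knave, and the claim "Uma or Walt is a knight" is indeed false.
Uma is a knave, so "Zora and Walt are the same type if and only if Zora is a knight" must be false — and it is.

Walt is a knave, Zora is a knave, and Uma is a knave.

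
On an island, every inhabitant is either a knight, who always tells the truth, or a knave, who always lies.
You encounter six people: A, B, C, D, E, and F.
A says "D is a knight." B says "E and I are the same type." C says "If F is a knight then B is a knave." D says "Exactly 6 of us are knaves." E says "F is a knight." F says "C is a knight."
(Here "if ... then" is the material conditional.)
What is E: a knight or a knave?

E is a knight.

Consistent assignments: {A=knave, B=knave, C=knight, D=knave, E=knight, F=knight}
In every consistent assignment, E is a knight.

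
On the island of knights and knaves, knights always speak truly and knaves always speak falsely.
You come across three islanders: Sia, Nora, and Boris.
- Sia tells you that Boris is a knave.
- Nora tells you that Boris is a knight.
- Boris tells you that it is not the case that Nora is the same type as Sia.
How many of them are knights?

2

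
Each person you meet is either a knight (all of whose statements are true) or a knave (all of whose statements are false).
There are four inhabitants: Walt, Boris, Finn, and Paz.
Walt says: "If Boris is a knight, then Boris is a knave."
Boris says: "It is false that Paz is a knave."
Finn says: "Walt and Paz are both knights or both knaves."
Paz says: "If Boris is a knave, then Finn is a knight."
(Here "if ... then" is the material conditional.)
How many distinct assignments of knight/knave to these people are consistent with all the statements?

Consistent assignments:
  Walt=knight, Boris=knave, Finn=knave, Paz=knave
  Walt=knave, Boris=knight, Finn=knave, Paz=knight

2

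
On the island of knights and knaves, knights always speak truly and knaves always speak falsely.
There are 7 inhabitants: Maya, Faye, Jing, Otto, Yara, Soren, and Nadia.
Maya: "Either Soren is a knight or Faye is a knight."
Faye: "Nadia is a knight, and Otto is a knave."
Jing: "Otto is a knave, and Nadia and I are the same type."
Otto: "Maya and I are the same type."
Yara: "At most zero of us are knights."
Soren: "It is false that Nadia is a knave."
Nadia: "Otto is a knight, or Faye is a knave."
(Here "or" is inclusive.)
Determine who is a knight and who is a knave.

Maya is a knight, so "either Soren is a knight or Faye is a knight" must be True — and it is.
Faye is a knave; "Nadia is a knight, and Otto is a knave" is False, as required.
Since Jing is a knave, "Otto is a knave, and Nadia and I are the same type" needs to be False, which holds.
Otto is a knight; "Maya and I are the same type" is True, as required.
As a knave, Yara's statement "at most zero of us are knights" should be False; it is.
Soren (knight): "it is false that Nadia is a knave" — True. ✓
Since Nadia is a knight, "Otto is a knight, or Faye is a knave" needs to be True, which holds.

Maya is a knight, Faye is a knave, Jing is a knave, Otto is a knight, Yara is a knave, Soren is a knight, and Nadia is a knight.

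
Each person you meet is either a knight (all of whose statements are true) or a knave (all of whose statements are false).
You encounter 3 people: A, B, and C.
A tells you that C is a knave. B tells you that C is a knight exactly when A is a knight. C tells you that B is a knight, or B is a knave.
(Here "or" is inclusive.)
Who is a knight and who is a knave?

A is a knave, B is a knave, and C is a knight.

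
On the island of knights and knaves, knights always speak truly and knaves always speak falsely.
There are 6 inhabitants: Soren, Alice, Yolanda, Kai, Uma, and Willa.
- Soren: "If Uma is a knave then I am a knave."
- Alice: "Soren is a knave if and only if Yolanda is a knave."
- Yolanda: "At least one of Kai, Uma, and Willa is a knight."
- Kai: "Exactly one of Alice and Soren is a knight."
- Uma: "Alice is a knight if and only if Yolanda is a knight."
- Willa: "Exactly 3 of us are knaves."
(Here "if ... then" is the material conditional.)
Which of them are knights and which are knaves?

Since Soren is a knight, "if Uma is a knave then I am a knave" needs to be true, which holds.
Alice is a knight, so "Soren is a knave if and only if Yolanda is a knave" must be true — and it is.
Yolanda (knight): "at least one of Kai, Uma, and Willa is a knight" — true. ✓
As a knave, Kai's statement "exactly one of Alice and Soren is a knight" should be false; it is.
Uma is a knight; "Alice is a knight if and only if Yolanda is a knight" is true, as required.
Willa is a knave, so "exactly 3 of us are knaves" must be false — and it is.

Knights: Soren, Alice, Yolanda, and Uma. Knaves: Kai and Willa.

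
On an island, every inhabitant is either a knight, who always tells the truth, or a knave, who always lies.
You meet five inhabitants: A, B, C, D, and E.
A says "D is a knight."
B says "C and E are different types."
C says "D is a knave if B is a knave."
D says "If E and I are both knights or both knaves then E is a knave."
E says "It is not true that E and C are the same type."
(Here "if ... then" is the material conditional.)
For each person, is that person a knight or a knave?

A is a knight, B is a knave, C is a knave, D is a knight, and E is a knave.

As a knight, A's statement "D is a knight" should be True; it is.
Since B is a knave, "C and E are different types" needs to be False, which holds.
C is a knave, and the claim "D is a knave if B is a knave" is indeed False.
As a knight, D's statement "if E and I are both knights or both knaves then E is a knave" should be True; it is.
E (knave): "it is not true that E and C are the same type" — False. ✓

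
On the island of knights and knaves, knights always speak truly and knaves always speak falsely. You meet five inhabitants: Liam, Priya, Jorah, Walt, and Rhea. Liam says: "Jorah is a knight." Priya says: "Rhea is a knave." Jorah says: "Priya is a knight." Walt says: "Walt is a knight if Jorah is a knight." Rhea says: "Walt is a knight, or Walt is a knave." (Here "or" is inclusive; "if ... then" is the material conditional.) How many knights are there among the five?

The unique consistent assignment is Liam=knave, Priya=knave, Jorah=knave, Walt=knight, Rhea=knight.
That has 2 knights.

2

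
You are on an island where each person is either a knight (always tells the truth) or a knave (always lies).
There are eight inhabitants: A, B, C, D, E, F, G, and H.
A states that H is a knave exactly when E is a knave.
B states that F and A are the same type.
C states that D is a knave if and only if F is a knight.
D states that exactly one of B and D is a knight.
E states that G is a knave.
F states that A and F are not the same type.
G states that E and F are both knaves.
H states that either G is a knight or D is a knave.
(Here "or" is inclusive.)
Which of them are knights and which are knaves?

Knights: D, E, and F. Knaves: A, B, C, G, and H.

A is a knave, so "H is a knave exactly when E is a knave" must be False — and it is.
B is a knave, so "F and A are the same type" must be False — and it is.
C is a knave, so "D is a knave if and only if F is a knight" must be False — and it is.
D is a knight; "exactly one of B and D is a knight" is true, as required.
E is a knight, so "G is a knave" must be true — and it is.
F is a knight, so "A and F are not the same type" must be true — and it is.
G is a knave; "E and F are both knaves" is False, as required.
H is a knave, and the claim "either G is a knight or D is a knave" is indeed False.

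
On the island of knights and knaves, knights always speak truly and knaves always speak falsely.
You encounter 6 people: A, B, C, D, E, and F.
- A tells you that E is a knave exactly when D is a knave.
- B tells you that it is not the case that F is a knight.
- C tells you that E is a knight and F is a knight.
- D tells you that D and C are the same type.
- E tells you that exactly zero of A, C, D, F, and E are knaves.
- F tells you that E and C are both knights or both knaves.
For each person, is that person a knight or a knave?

A (knight): "E is a knave exactly when D is a knave" — true. ✓
B (knave): "it is not the case that F is a knight" — False. ✓
C is a knight; "E is a knight and F is a knight" is true, as required.
D is a knight; "D and C are the same type" is true, as required.
E (knight): "exactly zero of A, C, D, F, and E are knaves" — true. ✓
F is a knight, so "E and C are both knights or both knaves" must be true — and it is.

Knights: A, C, D, E, and F. Knaves: B.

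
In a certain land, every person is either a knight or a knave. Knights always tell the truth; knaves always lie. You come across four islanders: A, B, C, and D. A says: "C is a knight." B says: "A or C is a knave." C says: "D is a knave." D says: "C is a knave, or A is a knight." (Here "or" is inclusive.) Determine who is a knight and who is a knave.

Suppose A is a knight. Then A's statement "C is a knight" would have to be true. Checking the 8 ways to assign the others, none is consistent with every speaker.
(For instance, with B=knight, C=knave, D=knight, A's claim "C is a knight" comes out false where it would need to be true.)
So A must be a knave, making "C is a knight" false. Taking A=knave, B=knight, C=knave, D=knight, each remaining statement checks out:
  B (knight): "A or C is a knave" — true. ✓
  C (knave): "D is a knave" — false. ✓
  D (knight): "C is a knave, or A is a knight" — true. ✓
This is the unique consistent assignment.

A is a knave, B is a knight, C is a knave, and D is a knight.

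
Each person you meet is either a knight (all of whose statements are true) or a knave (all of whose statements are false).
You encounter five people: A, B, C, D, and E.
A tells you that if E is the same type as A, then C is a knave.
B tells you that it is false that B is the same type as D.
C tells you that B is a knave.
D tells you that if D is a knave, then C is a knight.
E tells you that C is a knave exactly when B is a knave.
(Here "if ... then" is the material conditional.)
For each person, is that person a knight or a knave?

A is a knight, B is a knight, C is a knave, D is a knave, and E is a knave.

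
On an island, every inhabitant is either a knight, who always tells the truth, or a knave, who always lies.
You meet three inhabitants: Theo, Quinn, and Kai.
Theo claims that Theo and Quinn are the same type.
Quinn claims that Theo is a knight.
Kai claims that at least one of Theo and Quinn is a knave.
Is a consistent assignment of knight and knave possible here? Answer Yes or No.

One consistent assignment: Theo=knight, Quinn=knight, Kai=knave.

Yes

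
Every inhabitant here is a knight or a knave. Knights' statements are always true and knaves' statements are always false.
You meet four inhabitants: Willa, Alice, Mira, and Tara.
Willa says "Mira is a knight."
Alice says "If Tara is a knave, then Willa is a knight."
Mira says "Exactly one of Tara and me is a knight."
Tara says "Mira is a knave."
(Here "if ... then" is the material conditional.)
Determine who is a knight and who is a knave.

Suppose Willa is a knave. Then Willa's statement "Mira is a knight" would have to be false. Checking the 8 ways to assign the others, none is consistent with every speaker.
(For instance, with Alice=knight, Mira=knight, Tara=knave, Willa's claim "Mira is a knight" comes out true where it would need to be false.)
So Willa must be a knight, making "Mira is a knight" true. Taking Willa=knight, Alice=knight, Mira=knight, Tara=knave, each remaining statement checks out:
  Alice (knight): "if Tara is a knave, then Willa is a knight" — true. ✓
  Mira (knight): "exactly one of Tara and me is a knight" — true. ✓
  Tara (knave): "Mira is a knave" — false. ✓
This is the unique consistent assignment.

Knights: Willa, Alice, and Mira. Knaves: Tara.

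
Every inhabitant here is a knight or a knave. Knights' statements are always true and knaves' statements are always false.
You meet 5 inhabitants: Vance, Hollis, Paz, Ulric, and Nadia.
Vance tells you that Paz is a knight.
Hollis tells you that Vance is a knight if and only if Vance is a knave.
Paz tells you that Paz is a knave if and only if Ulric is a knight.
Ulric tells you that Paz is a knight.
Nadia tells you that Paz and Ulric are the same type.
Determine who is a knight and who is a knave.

Knights: Nadia. Knaves: Vance, Hollis, Paz, and Ulric.

As a knave, Vance's statement "Paz is a knight" should be false; it is.
Hollis (knave): "Vance is a knight if and only if Vance is a knave" — false. ✓
Paz is a knave, and the claim "Paz is a knave if and only if Ulric is a knight" is indeed false.
As a knave, Ulric's statement "Paz is a knight" should be false; it is.
As a knight, Nadia's statement "Paz and Ulric are the same type" should be true; it is.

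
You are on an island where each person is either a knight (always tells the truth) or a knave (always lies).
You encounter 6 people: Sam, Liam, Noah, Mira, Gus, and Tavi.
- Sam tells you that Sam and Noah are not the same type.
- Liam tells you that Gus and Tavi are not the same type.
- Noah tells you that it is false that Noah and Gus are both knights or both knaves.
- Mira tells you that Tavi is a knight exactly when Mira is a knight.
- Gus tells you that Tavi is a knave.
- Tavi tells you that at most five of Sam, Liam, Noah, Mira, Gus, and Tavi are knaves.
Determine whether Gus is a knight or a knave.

Gus is a knave.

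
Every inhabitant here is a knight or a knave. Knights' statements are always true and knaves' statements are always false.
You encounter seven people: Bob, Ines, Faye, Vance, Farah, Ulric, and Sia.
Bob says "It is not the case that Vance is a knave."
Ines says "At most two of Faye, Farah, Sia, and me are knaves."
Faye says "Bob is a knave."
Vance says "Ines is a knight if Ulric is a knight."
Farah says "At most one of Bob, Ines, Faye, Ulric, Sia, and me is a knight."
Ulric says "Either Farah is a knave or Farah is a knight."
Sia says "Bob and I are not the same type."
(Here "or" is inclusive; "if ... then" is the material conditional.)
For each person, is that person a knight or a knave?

As a knave, Bob's statement "it is not the case that Vance is a knave" should be false; it is.
As a knave, Ines's statement "at most two of Faye, Farah, Sia, and me are knaves" should be false; it is.
Faye is a knight, so "Bob is a knave" must be True — and it is.
Vance is a knave, so "Ines is a knight if Ulric is a knight" must be false — and it is.
Farah is a knave; "at most one of Bob, Ines, Faye, Ulric, Sia, and me is a knight" is false, as required.
As a knight, Ulric's statement "either Farah is a knave or Farah is a knight" should be True; it is.
Since Sia is a knave, "Bob and I are not the same type" needs to be false, which holds.

Bob is a knave, Ines is a knave, Faye is a knight, Vance is a knave, Farah is a knave, Ulric is a knight, and Sia is a knave.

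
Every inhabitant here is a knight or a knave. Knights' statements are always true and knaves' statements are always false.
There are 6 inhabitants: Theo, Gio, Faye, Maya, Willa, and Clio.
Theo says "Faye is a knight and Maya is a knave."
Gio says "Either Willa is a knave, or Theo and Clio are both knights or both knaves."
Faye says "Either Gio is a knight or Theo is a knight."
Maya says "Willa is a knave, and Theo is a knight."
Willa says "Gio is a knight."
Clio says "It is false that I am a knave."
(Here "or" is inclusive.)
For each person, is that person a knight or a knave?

Theo is a knight, Gio is a knight, Faye is a knight, Maya is a knave, Willa is a knight, and Clio is a knight.

Theo is a knight, and the claim "Faye is a knight and Maya is a knave" is indeed True.
Gio is a knight; "either Willa is a knave, or Theo and Clio are both knights or both knaves" is True, as required.
Faye is a knight; "either Gio is a knight or Theo is a knight" is True, as required.
Since Maya is a knave, "Willa is a knave, and Theo is a knight" needs to be False, which holds.
Willa (knight): "Gio is a knight" — True. ✓
As a knight, Clio's statement "it is false that I am a knave" should be True; it is.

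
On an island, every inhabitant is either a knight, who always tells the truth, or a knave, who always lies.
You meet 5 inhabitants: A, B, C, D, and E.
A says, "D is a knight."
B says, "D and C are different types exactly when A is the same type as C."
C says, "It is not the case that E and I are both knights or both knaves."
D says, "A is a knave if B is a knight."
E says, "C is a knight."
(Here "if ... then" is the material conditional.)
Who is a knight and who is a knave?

A is a knight, so "D is a knight" must be true — and it is.
B is a knave, and the claim "D and C are different types exactly when A is the same type as C" is indeed False.
C (knave): "it is not the case that E and I are both knights or both knaves" — False. ✓
D is a knight; "A is a knave if B is a knight" is true, as required.
E (knave): "C is a knight" — False. ✓

A is a knight, B is a knave, C is a knave, D is a knight, and E is a knave.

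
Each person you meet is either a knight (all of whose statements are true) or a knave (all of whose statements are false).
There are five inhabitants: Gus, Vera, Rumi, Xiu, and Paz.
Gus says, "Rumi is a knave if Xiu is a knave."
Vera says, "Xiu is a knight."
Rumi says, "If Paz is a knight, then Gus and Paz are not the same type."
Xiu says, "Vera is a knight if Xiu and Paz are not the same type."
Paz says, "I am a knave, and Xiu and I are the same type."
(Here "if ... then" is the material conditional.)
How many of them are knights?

The unique consistent assignment is Gus=knight, Vera=knight, Rumi=knight, Xiu=knight, Paz=knave.
That has 4 knights.

4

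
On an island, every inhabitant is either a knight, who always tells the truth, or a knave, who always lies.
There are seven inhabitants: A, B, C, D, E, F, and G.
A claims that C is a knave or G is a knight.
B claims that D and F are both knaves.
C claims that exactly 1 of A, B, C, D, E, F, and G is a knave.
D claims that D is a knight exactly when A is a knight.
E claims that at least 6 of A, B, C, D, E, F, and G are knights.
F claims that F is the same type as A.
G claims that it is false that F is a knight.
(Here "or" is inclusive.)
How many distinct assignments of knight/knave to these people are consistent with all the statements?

4

Consistent assignments:
  A=knight, B=knight, C=knave, D=knave, E=knave, F=knave, G=knight
  A=knight, B=knave, C=knave, D=knight, E=knave, F=knight, G=knave
  A=knight, B=knave, C=knave, D=knight, E=knave, F=knave, G=knight
  A=knight, B=knave, C=knave, D=knave, E=knave, F=knight, G=knave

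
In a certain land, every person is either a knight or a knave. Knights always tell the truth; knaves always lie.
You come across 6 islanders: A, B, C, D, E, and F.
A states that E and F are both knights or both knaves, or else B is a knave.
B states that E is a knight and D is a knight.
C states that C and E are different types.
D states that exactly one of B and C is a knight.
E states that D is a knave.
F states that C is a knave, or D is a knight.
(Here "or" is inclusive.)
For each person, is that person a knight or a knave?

A is a knight; "E and F are both knights or both knaves, or else B is a knave" is true, as required.
B is a knave, and the claim "E is a knight and D is a knight" is indeed False.
C is a knight, so "C and E are different types" must be true — and it is.
Since D is a knight, "exactly one of B and C is a knight" needs to be true, which holds.
E (knave): "D is a knave" — False. ✓
F is a knight; "C is a knave, or D is a knight" is true, as required.

A is a knight, B is a knave, C is a knight, D is a knight, E is a knave, and F is a knight.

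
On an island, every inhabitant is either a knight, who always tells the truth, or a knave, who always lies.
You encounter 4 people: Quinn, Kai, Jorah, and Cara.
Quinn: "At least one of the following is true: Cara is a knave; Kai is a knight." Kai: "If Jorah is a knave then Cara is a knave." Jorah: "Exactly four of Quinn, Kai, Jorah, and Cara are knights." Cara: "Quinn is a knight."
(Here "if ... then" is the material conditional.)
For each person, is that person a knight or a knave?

Quinn is a knight, Kai is a knight, Jorah is a knight, and Cara is a knight.

Quinn is a knight, so "at least one of the following is true: Cara is a knave; Kai is a knight" must be True — and it is.
As a knight, Kai's statement "if Jorah is a knave then Cara is a knave" should be True; it is.
Jorah is a knight; "exactly four of Quinn, Kai, Jorah, and Cara are knights" is True, as required.
Cara is a knight, and the claim "Quinn is a knight" is indeed True.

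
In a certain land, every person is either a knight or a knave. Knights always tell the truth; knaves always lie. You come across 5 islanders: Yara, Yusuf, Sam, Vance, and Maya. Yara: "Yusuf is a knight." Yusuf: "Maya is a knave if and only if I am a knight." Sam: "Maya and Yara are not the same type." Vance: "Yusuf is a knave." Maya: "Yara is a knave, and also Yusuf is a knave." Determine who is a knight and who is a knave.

Yara is a knight, Yusuf is a knight, Sam is a knight, Vance is a knave, and Maya is a knave.

Yara (knight): "Yusuf is a knight" — True. ✓
Yusuf is a knight, so "Maya is a knave if and only if I am a knight" must be True — and it is.
Since Sam is a knight, "Maya and Yara are not the same type" needs to be True, which holds.
As a knave, Vance's statement "Yusuf is a knave" should be False; it is.
Maya is a knave, so "Yara is a knave, and also Yusuf is a knave" must be False — and it is.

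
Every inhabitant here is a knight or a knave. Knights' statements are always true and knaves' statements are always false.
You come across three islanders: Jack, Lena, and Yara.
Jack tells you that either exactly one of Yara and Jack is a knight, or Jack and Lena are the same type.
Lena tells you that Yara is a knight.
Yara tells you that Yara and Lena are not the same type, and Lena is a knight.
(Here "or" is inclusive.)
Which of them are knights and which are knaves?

Suppose Jack is a knave. Then Jack's statement "either exactly one of Yara and Jack is a knight, or Jack and Lena are the same type" would have to be false. Checking the 4 ways to assign the others, none is consistent with every speaker.
(For instance, with Lena=knave, Yara=knave, Jack's claim "either exactly one of Yara and Jack is a knight, or Jack and Lena are the same type" comes out true where it would need to be false.)
So Jack must be a knight, making "either exactly one of Yara and Jack is a knight, or Jack and Lena are the same type" true. Taking Jack=knight, Lena=knave, Yara=knave, each remaining statement checks out:
  Lena (knave): "Yara is a knight" — false. ✓
  Yara (knave): "Yara and Lena are not the same type, and Lena is a knight" — false. ✓
This is the unique consistent assignment.

Knights: Jack. Knaves: Lena and Yara.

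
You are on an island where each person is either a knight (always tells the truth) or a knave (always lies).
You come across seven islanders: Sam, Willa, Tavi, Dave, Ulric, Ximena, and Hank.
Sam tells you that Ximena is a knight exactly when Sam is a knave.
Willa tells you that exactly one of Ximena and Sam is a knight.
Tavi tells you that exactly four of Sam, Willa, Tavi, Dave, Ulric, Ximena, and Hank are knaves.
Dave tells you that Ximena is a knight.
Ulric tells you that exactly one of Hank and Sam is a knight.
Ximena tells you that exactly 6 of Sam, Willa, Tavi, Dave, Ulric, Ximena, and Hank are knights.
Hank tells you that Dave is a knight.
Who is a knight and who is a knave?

Sam is a knave, Willa is a knave, Tavi is a knave, Dave is a knave, Ulric is a knave, Ximena is a knave, and Hank is a knave.

Sam is a knave, and the claim "Ximena is a knight exactly when Sam is a knave" is indeed False.
Willa is a knave, so "exactly one of Ximena and Sam is a knight" must be False — and it is.
Tavi (knave): "exactly four of Sam, Willa, Tavi, Dave, Ulric, Ximena, and Hank are knaves" — False. ✓
Dave (knave): "Ximena is a knight" — False. ✓
Ulric is a knave, and the claim "exactly one of Hank and Sam is a knight" is indeed False.
Ximena is a knave; "exactly 6 of Sam, Willa, Tavi, Dave, Ulric, Ximena, and Hank are knights" is False, as required.
Hank is a knave; "Dave is a knight" is False, as required.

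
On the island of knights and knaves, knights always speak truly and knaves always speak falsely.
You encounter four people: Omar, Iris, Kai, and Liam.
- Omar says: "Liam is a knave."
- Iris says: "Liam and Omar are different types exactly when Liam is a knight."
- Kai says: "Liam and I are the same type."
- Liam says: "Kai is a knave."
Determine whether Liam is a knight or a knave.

Liam is a knight.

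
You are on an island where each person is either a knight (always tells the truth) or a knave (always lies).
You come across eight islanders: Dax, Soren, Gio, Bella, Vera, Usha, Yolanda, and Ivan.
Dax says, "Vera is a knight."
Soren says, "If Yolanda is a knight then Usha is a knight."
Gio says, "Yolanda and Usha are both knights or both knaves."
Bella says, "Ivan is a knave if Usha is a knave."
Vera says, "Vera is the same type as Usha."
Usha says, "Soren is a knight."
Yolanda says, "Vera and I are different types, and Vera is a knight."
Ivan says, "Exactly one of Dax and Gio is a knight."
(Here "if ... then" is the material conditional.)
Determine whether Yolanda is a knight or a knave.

Yolanda is a knave.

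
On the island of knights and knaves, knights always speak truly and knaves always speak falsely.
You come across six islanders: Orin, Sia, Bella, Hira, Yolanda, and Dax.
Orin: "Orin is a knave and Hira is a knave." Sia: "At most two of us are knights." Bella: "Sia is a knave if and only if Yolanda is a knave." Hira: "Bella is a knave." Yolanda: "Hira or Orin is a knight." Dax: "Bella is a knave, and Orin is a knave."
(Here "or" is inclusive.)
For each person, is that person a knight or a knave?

Orin is a knave; "Orin is a knave and Hira is a knave" is False, as required.
Sia (knave): "at most two of us are knights" — False. ✓
Bella is a knave, so "Sia is a knave if and only if Yolanda is a knave" must be False — and it is.
Hira is a knight; "Bella is a knave" is True, as required.
Yolanda is a knight; "Hira or Orin is a knight" is True, as required.
Dax (knight): "Bella is a knave, and Orin is a knave" — True. ✓

Orin is a knave, Sia is a knave, Bella is a knave, Hira is a knight, Yolanda is a knight, and Dax is a knight.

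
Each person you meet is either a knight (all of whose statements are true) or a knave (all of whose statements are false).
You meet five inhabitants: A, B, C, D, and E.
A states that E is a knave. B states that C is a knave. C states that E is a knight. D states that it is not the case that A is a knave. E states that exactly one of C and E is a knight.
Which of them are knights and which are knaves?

A is a knight, B is a knight, C is a knave, D is a knight, and E is a knave.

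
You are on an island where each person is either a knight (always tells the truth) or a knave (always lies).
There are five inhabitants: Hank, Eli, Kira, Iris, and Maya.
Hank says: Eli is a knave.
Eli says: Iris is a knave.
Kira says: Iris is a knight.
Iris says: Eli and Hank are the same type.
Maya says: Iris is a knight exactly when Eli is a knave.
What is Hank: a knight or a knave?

Hank is a knave.

Consistent assignments: {Hank=knave, Eli=knight, Kira=knave, Iris=knave, Maya=knight}
In every consistent assignment, Hank is a knave.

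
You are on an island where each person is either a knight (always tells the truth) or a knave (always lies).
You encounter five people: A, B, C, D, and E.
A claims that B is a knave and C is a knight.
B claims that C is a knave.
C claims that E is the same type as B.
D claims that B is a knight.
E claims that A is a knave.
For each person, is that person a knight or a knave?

A is a knight; "B is a knave and C is a knight" is true, as required.
B is a knave, and the claim "C is a knave" is indeed False.
C is a knight, so "E is the same type as B" must be true — and it is.
As a knave, D's statement "B is a knight" should be False; it is.
E is a knave; "A is a knave" is False, as required.

A is a knight, B is a knave, C is a knight, D is a knave, and E is a knave.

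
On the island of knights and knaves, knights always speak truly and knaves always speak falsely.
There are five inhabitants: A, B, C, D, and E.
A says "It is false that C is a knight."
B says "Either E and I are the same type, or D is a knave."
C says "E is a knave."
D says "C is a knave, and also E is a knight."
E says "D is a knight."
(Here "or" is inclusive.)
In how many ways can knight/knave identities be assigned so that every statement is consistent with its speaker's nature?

3

Consistent assignments:
  A=knight, B=knight, C=knave, D=knight, E=knight
  A=knight, B=knave, C=knave, D=knight, E=knight
  A=knave, B=knight, C=knight, D=knave, E=knave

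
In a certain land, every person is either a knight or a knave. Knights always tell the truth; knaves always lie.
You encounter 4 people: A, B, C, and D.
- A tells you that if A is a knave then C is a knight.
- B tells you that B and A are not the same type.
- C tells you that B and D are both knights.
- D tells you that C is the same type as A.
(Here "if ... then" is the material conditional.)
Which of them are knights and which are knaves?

A (knave): "if A is a knave then C is a knight" — False. ✓
B is a knave, and the claim "B and A are not the same type" is indeed False.
C (knave): "B and D are both knights" — False. ✓
Since D is a knight, "C is the same type as A" needs to be True, which holds.

Knights: D. Knaves: A, B, and C.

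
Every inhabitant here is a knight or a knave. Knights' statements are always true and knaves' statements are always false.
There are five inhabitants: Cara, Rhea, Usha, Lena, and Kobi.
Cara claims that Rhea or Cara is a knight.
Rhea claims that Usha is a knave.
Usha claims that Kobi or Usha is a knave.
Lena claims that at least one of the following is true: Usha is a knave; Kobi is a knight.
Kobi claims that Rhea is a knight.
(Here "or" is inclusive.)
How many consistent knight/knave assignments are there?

2

Consistent assignments:
  Cara=knight, Rhea=knave, Usha=knight, Lena=knave, Kobi=knave
  Cara=knave, Rhea=knave, Usha=knight, Lena=knave, Kobi=knave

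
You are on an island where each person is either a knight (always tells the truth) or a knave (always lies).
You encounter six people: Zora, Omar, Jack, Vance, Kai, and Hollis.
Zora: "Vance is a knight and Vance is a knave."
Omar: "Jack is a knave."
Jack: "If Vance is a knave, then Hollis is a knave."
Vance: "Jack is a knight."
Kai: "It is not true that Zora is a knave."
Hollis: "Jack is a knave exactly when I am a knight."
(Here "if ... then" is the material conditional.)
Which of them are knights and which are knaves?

Knights: Omar and Hollis. Knaves: Zora, Jack, Vance, and Kai.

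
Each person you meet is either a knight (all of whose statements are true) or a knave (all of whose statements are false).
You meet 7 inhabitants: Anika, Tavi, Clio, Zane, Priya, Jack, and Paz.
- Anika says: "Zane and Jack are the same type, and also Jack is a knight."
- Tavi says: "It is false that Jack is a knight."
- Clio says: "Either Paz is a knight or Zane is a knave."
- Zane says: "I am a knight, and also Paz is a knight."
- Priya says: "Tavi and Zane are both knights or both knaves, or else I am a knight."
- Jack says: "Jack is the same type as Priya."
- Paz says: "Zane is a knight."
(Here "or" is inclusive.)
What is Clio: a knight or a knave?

Clio is a knight.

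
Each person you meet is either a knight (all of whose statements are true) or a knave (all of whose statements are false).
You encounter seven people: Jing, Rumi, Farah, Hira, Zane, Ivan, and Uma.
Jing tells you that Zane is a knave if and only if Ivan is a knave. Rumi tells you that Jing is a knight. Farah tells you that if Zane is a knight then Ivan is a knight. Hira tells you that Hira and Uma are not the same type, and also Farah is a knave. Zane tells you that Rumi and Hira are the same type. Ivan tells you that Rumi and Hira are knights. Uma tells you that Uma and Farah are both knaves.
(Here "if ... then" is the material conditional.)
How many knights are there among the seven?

3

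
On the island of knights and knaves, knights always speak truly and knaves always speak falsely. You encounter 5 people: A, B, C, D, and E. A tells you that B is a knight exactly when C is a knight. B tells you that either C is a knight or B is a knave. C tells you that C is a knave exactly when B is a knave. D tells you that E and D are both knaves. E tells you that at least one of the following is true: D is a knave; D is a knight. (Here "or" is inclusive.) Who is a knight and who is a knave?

A is a knight, so "B is a knight exactly when C is a knight" must be True — and it is.
B is a knight; "either C is a knight or B is a knave" is True, as required.
Since C is a knight, "C is a knave exactly when B is a knave" needs to be True, which holds.
As a knave, D's statement "E and D are both knaves" should be False; it is.
Since E is a knight, "at least one of the following is true: D is a knave; D is a knight" needs to be True, which holds.

A is a knight, B is a knight, C is a knight, D is a knave, and E is a knight.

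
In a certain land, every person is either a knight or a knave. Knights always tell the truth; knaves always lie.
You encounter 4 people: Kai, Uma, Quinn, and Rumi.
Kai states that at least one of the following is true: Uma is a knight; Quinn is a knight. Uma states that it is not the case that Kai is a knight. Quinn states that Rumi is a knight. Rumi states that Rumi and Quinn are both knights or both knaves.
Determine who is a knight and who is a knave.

Kai is a knight, Uma is a knave, Quinn is a knight, and Rumi is a knight.

Kai (knight): "at least one of the following is true: Uma is a knight; Quinn is a knight" — True. ✓
Since Uma is a knave, "it is not the case that Kai is a knight" needs to be false, which holds.
Quinn is a knight, so "Rumi is a knight" must be True — and it is.
As a knight, Rumi's statement "Rumi and Quinn are both knights or both knaves" should be True; it is.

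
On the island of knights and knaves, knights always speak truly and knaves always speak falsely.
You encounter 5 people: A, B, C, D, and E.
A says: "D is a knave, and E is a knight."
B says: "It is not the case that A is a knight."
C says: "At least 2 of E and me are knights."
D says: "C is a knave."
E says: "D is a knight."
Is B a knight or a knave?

B is a knight.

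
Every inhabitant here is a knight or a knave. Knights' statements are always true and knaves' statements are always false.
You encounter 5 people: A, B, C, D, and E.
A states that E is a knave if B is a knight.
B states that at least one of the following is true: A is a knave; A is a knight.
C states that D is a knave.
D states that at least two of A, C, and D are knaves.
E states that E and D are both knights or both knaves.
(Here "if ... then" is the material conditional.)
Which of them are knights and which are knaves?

A is a knave, B is a knight, C is a knave, D is a knight, and E is a knight.

A (knave): "E is a knave if B is a knight" — false. ✓
B is a knight, and the claim "at least one of the following is true: A is a knave; A is a knight" is indeed True.
Since C is a knave, "D is a knave" needs to be false, which holds.
As a knight, D's statement "at least two of A, C, and D are knaves" should be True; it is.
E is a knight, and the claim "E and D are both knights or both knaves" is indeed True.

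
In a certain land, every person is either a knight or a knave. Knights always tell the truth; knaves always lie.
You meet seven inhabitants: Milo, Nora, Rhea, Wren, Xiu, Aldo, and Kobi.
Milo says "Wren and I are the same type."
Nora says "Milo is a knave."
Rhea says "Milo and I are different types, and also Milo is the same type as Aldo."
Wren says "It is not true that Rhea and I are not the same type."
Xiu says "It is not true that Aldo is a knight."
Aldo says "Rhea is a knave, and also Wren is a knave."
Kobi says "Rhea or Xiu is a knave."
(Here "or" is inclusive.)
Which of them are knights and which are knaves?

Milo is a knave, Nora is a knight, Rhea is a knight, Wren is a knight, Xiu is a knight, Aldo is a knave, and Kobi is a knave.

Milo is a knave, so "Wren and I are the same type" must be False — and it is.
Nora (knight): "Milo is a knave" — true. ✓
Rhea (knight): "Milo and I are different types, and also Milo is the same type as Aldo" — true. ✓
As a knight, Wren's statement "it is not true that Rhea and I are not the same type" should be true; it is.
Xiu is a knight, and the claim "it is not true that Aldo is a knight" is indeed true.
Aldo is a knave, so "Rhea is a knave, and also Wren is a knave" must be False — and it is.
Kobi is a knave, so "Rhea or Xiu is a knave" must be False — and it is.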